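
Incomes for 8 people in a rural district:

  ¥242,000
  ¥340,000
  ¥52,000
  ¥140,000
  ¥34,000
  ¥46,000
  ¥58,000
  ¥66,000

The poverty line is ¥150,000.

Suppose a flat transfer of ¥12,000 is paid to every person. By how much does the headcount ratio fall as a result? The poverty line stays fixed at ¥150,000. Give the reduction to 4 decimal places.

0.1250

Before: below the line — ¥34,000, ¥46,000, ¥52,000, ¥58,000, ¥66,000, ¥140,000; headcount ratio = 0.750000.
After the ¥12,000 transfer: below the line — ¥46,000, ¥58,000, ¥64,000, ¥70,000, ¥78,000; headcount ratio = 0.625000.
Reduction = 0.750000 − 0.625000 = 0.1250.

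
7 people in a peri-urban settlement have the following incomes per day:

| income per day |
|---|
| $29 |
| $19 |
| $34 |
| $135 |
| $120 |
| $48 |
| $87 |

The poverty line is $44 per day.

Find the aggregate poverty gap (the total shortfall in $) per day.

$50

Below z: $19, $29, $34 (q = 3 of N = 7).
Individual gaps: 44−19 = 25; 44−29 = 15; 44−34 = 10.
Aggregate gap = $50.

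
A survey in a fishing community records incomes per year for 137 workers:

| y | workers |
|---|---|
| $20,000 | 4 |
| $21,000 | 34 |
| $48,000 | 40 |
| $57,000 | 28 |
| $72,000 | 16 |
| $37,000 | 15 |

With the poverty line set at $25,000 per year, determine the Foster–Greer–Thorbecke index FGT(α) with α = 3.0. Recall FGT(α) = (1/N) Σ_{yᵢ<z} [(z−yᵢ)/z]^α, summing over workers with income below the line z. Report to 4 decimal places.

0.0013

Incomes under z: 4×$20,000, 34×$21,000 (q = 38 of N = 137).
Shortfall ratios: (25000−20000)/25000 = 0.2000 (×4); (25000−21000)/25000 = 0.1600 (×34).
Raised to α = 3.0: 0.00800 (×4); 0.00410 (×34).
Sum = 0.171264; FGT(3.0) = 0.171264 / 137 = 0.0013.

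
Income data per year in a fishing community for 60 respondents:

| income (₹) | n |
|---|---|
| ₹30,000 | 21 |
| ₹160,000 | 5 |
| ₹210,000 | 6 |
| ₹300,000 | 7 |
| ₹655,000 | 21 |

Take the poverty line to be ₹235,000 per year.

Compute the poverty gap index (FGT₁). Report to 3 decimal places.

Below the line: 21×₹30,000, 5×₹160,000, 6×₹210,000 (q = 32 of N = 60).
Gap ratios (z−y)/z: (235000−30000)/235000 = 0.8723 (×21); (235000−160000)/235000 = 0.3191 (×5); (235000−210000)/235000 = 0.1064 (×6).
Σ = 20.553191. Dividing by the full population N = 60 gives P₁ = 0.343.

0.343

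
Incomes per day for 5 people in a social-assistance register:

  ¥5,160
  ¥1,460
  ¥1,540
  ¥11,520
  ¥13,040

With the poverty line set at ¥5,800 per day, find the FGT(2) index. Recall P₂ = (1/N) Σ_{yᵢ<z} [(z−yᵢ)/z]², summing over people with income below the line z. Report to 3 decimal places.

Poor units: ¥1,460, ¥1,540, ¥5,160 (q = 3 of N = 5).
Gap ratios (z−y)/z: (5800−1460)/5800 = 0.7483; (5800−1540)/5800 = 0.7345; (5800−5160)/5800 = 0.1103.
Squared: 0.5599; 0.5395; 0.0122.
Sum = 1.111558; P₂ = 1.111558 / 5 = 0.222.

0.222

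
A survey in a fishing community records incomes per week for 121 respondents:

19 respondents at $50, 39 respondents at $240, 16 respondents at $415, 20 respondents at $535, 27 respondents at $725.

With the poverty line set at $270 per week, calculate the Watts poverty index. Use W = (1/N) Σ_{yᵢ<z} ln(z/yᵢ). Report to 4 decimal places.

0.3028

Poor units: 19×$50, 39×$240 (q = 58 of N = 121).
Log shortfalls: ln(270/50) = 1.6864 (×19); ln(270/240) = 0.1178 (×39).
W = 36.635119 / 121 = 0.3028.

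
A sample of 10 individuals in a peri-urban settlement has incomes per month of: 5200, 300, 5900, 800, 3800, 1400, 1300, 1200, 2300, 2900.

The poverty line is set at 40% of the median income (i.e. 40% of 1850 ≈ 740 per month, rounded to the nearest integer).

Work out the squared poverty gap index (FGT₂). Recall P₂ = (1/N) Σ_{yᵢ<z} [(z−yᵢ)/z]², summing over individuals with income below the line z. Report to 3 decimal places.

0.035

Incomes under z: 300 (q = 1 of N = 10).
Shortfall ratios: (740−300)/740 = 0.5946.
Squared: 0.3535.
Sum = 0.353543; P₂ = 0.353543 / 10 = 0.035.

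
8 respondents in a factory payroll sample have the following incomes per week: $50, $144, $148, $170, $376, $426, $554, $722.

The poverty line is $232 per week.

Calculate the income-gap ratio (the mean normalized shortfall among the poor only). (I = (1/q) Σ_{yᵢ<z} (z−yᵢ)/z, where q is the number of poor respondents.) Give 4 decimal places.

Below z: $50, $144, $148, $170 (q = 4 of N = 8).
Relative gaps: 0.7845, 0.3793, 0.3621, 0.2672; sum = 1.793103.
I averages over the q = 4 poor units only: 1.793103 / 4 = 0.4483.

0.4483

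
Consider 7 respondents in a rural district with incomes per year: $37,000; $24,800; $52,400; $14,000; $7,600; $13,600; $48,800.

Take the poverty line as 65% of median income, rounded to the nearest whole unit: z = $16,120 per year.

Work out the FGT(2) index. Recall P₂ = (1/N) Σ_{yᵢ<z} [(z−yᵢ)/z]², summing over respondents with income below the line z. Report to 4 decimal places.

0.0459

Below the line: $7,600, $13,600, $14,000 (q = 3 of N = 7).
Normalized shortfalls: (16120−7600)/16120 = 0.5285; (16120−13600)/16120 = 0.1563; (16120−14000)/16120 = 0.1315.
Squared: 0.2794; 0.0244; 0.0173.
Sum = 0.321084; P₂ = 0.321084 / 7 = 0.0459.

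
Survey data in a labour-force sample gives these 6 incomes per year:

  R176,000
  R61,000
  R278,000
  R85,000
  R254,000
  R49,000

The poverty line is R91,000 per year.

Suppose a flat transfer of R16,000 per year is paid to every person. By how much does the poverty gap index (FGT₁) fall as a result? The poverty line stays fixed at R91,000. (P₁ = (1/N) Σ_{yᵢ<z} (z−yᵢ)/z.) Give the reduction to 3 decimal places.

Before: below the line — R49,000, R61,000, R85,000; poverty gap index (FGT₁) = 0.14286.
After the R16,000 transfer: below the line — R65,000, R77,000; poverty gap index (FGT₁) = 0.07326.
Reduction = 0.14286 − 0.07326 = 0.070.

0.070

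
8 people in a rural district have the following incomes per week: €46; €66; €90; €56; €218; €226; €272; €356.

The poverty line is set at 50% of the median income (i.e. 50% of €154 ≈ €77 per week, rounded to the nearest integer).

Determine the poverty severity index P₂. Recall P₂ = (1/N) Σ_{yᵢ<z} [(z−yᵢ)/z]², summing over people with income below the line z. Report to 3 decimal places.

Below the line: €46, €56, €66 (q = 3 of N = 8).
Shortfall ratios: (77−46)/77 = 0.4026; (77−56)/77 = 0.2727; (77−66)/77 = 0.1429.
Squared: 0.1621; 0.0744; 0.0204.
Sum = 0.256873; P₂ = 0.256873 / 8 = 0.032.

0.032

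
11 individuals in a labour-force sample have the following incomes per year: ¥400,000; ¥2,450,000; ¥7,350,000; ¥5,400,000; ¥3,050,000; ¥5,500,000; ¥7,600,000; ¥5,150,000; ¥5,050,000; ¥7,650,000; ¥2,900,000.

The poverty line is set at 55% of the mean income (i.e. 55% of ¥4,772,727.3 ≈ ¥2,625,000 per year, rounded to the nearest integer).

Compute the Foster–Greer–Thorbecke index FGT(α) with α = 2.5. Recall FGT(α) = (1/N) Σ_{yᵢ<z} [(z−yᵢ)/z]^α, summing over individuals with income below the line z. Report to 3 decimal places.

0.060

Poor units: ¥400,000, ¥2,450,000 (q = 2 of N = 11).
Relative gaps: (2625000−400000)/2625000 = 0.8476; (2625000−2450000)/2625000 = 0.0667.
Raised to α = 2.5: 0.66146; 0.00115.
Sum = 0.662605; FGT(2.5) = 0.662605 / 11 = 0.060.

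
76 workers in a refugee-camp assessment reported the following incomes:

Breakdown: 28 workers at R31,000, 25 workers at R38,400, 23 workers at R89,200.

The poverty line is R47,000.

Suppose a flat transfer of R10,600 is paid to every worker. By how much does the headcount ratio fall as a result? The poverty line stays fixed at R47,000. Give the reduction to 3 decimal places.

Before: below the line — 28×R31,000, 25×R38,400; headcount ratio = 0.69737.
After the R10,600 transfer: below the line — 28×R41,600; headcount ratio = 0.36842.
Reduction = 0.69737 − 0.36842 = 0.329.

0.329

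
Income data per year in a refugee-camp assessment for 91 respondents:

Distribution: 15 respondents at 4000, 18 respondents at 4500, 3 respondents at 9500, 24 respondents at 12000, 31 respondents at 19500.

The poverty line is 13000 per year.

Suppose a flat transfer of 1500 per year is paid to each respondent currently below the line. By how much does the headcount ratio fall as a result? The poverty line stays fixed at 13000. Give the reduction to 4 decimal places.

Before: below the line — 15×4000, 18×4500, 3×9500, 24×12000; headcount ratio = 0.659341.
After the 1500 transfer: below the line — 15×5500, 18×6000, 3×11000; headcount ratio = 0.395604.
Reduction = 0.659341 − 0.395604 = 0.2637.

0.2637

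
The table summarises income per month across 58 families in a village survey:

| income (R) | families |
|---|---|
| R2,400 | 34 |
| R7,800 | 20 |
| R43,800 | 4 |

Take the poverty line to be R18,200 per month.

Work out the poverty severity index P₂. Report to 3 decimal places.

Below the line: 34×R2,400, 20×R7,800 (q = 54 of N = 58).
Normalized shortfalls: (18200−2400)/18200 = 0.8681 (×34); (18200−7800)/18200 = 0.5714 (×20).
Squared: 0.7537 (×34); 0.3265 (×20).
Sum = 32.154812; P₂ = 32.154812 / 58 = 0.554.

0.554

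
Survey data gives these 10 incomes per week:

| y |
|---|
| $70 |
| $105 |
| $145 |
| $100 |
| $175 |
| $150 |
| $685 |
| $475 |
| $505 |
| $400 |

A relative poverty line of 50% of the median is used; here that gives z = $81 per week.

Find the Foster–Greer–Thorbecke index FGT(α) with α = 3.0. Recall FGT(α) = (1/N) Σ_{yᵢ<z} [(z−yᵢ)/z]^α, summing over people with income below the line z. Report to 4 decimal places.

0.0003

Poor units: $70 (q = 1 of N = 10).
Relative gaps: (81−70)/81 = 0.1358.
Raised to α = 3.0: 0.00250.
Sum = 0.002505; FGT(3.0) = 0.002505 / 10 = 0.0003.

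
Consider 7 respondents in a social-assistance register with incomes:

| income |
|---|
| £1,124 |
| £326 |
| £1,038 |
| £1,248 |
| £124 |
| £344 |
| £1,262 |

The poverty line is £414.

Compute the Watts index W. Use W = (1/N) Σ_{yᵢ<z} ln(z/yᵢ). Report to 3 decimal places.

0.233

Below the line: £124, £326, £344 (q = 3 of N = 7).
ln(z/y) terms: ln(414/124) = 1.2056; ln(414/326) = 0.2390; ln(414/344) = 0.1852.
W = 1.629777 / 7 = 0.233.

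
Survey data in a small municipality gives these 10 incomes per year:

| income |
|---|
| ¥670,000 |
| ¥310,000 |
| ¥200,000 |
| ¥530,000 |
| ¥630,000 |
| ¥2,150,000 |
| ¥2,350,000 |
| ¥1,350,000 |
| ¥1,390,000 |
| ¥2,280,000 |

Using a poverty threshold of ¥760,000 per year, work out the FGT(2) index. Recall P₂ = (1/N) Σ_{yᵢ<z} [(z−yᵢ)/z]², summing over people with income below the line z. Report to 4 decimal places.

0.1028

Poor units: ¥200,000, ¥310,000, ¥530,000, ¥630,000, ¥670,000 (q = 5 of N = 10).
Relative gaps: (760000−200000)/760000 = 0.7368; (760000−310000)/760000 = 0.5921; (760000−530000)/760000 = 0.3026; (760000−630000)/760000 = 0.1711; (760000−670000)/760000 = 0.1184.
Squared: 0.5429; 0.3506; 0.0916; 0.0293; 0.0140.
Sum = 1.028393; P₂ = 1.028393 / 10 = 0.1028.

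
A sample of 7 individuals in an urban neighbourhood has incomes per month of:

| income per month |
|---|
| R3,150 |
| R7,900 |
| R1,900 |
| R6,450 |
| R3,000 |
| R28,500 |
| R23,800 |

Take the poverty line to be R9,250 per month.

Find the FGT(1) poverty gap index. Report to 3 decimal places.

Incomes under z: R1,900, R3,000, R3,150, R6,450, R7,900 (q = 5 of N = 7).
Normalized shortfalls: (9250−1900)/9250 = 0.7946; (9250−3000)/9250 = 0.6757; (9250−3150)/9250 = 0.6595; (9250−6450)/9250 = 0.3027; (9250−7900)/9250 = 0.1459.
Sum of shortfalls = 2.578378; P₁ averages over all N: 2.578378 / 7 = 0.368.

0.368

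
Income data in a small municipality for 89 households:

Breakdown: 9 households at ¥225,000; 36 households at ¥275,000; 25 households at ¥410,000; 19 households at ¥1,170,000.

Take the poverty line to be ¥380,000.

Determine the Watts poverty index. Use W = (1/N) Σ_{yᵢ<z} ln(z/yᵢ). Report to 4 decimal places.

Poor units: 9×¥225,000, 36×¥275,000 (q = 45 of N = 89).
ln(z/y) terms: ln(380000/225000) = 0.5241 (×9); ln(380000/275000) = 0.3234 (×36).
W = 16.359043 / 89 = 0.1838.

0.1838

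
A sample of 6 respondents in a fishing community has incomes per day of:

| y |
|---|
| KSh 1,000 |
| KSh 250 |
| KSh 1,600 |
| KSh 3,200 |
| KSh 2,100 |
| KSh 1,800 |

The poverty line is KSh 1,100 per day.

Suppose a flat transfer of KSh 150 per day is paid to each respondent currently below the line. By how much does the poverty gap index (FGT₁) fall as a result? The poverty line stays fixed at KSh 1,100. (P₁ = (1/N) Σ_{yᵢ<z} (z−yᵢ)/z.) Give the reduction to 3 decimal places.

Before: below the line — KSh 250, KSh 1,000; poverty gap index (FGT₁) = 0.14394.
After the KSh 150 transfer: below the line — KSh 400; poverty gap index (FGT₁) = 0.10606.
Reduction = 0.14394 − 0.10606 = 0.038.

0.038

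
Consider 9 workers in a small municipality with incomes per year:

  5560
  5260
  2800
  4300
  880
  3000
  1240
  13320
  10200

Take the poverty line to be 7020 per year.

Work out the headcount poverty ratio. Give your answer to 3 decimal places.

0.778

7 of the 9 workers have income below 7020.
H = 7/9 = 0.778.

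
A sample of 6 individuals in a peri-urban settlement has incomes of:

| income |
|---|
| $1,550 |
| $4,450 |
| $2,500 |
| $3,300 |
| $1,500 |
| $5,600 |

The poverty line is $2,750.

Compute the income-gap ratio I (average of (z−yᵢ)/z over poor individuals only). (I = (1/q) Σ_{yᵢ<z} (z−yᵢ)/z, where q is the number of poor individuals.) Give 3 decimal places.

0.327

Incomes under z: $1,500, $1,550, $2,500 (q = 3 of N = 6).
Shortfall ratios (z−y)/z: 0.4545, 0.4364, 0.0909; sum = 0.981818.
I averages over the q = 3 poor units only: 0.981818 / 3 = 0.327.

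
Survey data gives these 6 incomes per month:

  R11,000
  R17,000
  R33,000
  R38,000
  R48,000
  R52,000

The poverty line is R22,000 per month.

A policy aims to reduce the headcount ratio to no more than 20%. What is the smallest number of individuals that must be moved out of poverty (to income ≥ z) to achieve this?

2 of the 6 individuals are poor, so H = 2/6 = 0.333.
A headcount ratio of at most 20% allows at most ⌊0.20 × 6⌋ = 1 poor individuals.
So at least 2 − 1 = 1 must be lifted.

1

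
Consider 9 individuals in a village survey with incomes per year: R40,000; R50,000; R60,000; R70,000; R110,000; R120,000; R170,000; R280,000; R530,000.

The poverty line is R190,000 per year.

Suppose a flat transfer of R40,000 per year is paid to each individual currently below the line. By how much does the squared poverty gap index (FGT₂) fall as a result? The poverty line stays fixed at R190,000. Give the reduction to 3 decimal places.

Before: below the line — R40,000, R50,000, R60,000, R70,000, R110,000, R120,000, R170,000; squared poverty gap index (FGT₂) = 0.26193.
After the R40,000 transfer: below the line — R80,000, R90,000, R100,000, R110,000, R150,000, R160,000; squared poverty gap index (FGT₂) = 0.12034.
Reduction = 0.26193 − 0.12034 = 0.142.

0.142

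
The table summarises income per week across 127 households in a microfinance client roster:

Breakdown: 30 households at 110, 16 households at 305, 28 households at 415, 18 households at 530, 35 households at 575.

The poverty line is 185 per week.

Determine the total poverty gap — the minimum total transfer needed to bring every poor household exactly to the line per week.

Below z: 30×110 (q = 30 of N = 127).
Individual gaps: 30×(185−110) = 2250.
Aggregate gap = 2250.

2250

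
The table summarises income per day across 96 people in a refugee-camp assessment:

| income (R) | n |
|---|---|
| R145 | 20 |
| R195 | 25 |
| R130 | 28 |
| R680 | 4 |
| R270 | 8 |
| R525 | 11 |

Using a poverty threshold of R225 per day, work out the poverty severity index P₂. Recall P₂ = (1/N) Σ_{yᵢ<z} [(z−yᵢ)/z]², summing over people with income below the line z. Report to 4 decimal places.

0.0830

Incomes under z: 28×R130, 20×R145, 25×R195 (q = 73 of N = 96).
Gap ratios (z−y)/z: (225−130)/225 = 0.4222 (×28); (225−145)/225 = 0.3556 (×20); (225−195)/225 = 0.1333 (×25).
Squared: 0.1783 (×28); 0.1264 (×20); 0.0178 (×25).
Sum = 7.964444; P₂ = 7.964444 / 96 = 0.0830.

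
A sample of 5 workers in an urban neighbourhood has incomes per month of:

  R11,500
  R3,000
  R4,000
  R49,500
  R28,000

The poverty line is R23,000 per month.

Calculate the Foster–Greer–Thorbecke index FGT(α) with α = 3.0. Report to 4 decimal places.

0.2693

Poor units: R3,000, R4,000, R11,500 (q = 3 of N = 5).
Gap ratios (z−y)/z: (23000−3000)/23000 = 0.8696; (23000−4000)/23000 = 0.8261; (23000−11500)/23000 = 0.5000.
Raised to α = 3.0: 0.65752; 0.56374; 0.12500.
Sum = 1.346254; FGT(3.0) = 1.346254 / 5 = 0.2693.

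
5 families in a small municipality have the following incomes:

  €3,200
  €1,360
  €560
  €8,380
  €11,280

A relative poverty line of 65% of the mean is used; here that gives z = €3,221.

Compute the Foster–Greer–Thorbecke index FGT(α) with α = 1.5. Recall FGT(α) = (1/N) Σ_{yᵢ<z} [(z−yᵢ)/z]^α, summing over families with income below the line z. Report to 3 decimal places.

0.238

Poor units: €560, €1,360, €3,200 (q = 3 of N = 5).
Normalized shortfalls: (3221−560)/3221 = 0.8261; (3221−1360)/3221 = 0.5778; (3221−3200)/3221 = 0.0065.
Raised to α = 1.5: 0.75090; 0.43917; 0.00053.
Sum = 1.190596; FGT(1.5) = 1.190596 / 5 = 0.238.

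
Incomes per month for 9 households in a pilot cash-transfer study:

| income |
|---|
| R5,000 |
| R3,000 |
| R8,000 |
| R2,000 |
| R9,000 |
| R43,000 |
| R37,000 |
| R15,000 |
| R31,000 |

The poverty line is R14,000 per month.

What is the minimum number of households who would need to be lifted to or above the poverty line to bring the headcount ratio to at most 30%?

3

5 of the 9 households are poor, so H = 5/9 = 0.556.
A headcount ratio of at most 30% allows at most ⌊0.30 × 9⌋ = 2 poor households.
So at least 5 − 2 = 3 must be lifted.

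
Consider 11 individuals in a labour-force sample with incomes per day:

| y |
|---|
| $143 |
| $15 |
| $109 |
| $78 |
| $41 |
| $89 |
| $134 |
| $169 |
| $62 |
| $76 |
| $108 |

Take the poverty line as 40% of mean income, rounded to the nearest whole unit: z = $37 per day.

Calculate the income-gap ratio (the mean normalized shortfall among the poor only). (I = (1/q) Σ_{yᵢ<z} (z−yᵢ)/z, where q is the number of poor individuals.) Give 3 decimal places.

Incomes under z: $15 (q = 1 of N = 11).
Relative gaps: 0.5946; sum = 0.594595.
The income-gap ratio divides by q (the poor only): 0.594595 / 1 = 0.595.

0.595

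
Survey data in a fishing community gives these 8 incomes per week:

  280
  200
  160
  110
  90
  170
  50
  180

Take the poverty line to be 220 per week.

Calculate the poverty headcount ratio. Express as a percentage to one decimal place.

7 of the 8 households have income below 220.
H = 7/8 = 87.5%.

87.5%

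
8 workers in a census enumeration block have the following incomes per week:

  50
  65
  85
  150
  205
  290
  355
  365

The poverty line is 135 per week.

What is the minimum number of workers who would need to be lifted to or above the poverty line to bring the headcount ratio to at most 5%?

3

Currently q = 3 of N = 8 are below the line (H = 0.375).
A headcount ratio of at most 5% allows at most ⌊0.05 × 8⌋ = 0 poor workers.
So at least 3 − 0 = 3 must be lifted.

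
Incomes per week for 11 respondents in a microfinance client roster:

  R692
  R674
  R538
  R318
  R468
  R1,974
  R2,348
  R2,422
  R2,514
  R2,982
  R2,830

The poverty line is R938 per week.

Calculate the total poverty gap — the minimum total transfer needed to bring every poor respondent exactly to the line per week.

Incomes under z: R318, R468, R538, R674, R692 (q = 5 of N = 11).
Individual gaps: 938−318 = 620; 938−468 = 470; 938−538 = 400; 938−674 = 264; 938−692 = 246.
Aggregate gap = R2,000.

R2,000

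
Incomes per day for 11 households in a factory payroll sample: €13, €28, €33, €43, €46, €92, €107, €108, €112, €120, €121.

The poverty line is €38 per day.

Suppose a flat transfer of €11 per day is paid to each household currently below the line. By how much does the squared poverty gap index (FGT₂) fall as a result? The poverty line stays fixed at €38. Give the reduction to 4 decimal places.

0.0349

Before: below the line — €13, €28, €33; squared poverty gap index (FGT₂) = 0.047217.
After the €11 transfer: below the line — €24; squared poverty gap index (FGT₂) = 0.012339.
Reduction = 0.047217 − 0.012339 = 0.0349.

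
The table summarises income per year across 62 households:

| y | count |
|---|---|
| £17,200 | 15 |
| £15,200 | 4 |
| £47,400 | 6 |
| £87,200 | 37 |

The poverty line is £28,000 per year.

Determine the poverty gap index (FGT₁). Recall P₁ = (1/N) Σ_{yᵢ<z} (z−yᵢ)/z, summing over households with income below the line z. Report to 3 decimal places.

Below z: 4×£15,200, 15×£17,200 (q = 19 of N = 62).
Gap ratios (z−y)/z: (28000−15200)/28000 = 0.4571 (×4); (28000−17200)/28000 = 0.3857 (×15).
Σ = 7.614286. Dividing by the full population N = 62 gives P₁ = 0.123.

0.123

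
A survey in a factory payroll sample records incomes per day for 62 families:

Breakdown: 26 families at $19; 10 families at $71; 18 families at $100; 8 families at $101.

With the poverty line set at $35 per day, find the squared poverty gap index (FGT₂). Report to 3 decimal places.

0.088

Below z: 26×$19 (q = 26 of N = 62).
Shortfall ratios: (35−19)/35 = 0.4571 (×26).
Squared: 0.2090 (×26).
Sum = 5.433469; P₂ = 5.433469 / 62 = 0.088.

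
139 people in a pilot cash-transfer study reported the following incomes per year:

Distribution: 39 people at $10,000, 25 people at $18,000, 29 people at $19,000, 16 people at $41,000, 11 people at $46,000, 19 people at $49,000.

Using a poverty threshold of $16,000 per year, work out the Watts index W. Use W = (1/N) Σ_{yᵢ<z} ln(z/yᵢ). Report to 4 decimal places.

Below the line: 39×$10,000 (q = 39 of N = 139).
Log shortfalls: ln(16000/10000) = 0.4700 (×39).
W = 18.330142 / 139 = 0.1319.

0.1319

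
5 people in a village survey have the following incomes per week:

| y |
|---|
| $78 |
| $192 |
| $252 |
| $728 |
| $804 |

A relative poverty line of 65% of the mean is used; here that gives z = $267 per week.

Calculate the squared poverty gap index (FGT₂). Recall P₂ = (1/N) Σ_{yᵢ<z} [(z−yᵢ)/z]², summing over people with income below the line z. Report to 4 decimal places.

Below the line: $78, $192, $252 (q = 3 of N = 5).
Gap ratios (z−y)/z: (267−78)/267 = 0.7079; (267−192)/267 = 0.2809; (267−252)/267 = 0.0562.
Squared: 0.5011; 0.0789; 0.0032.
Sum = 0.583133; P₂ = 0.583133 / 5 = 0.1166.

0.1166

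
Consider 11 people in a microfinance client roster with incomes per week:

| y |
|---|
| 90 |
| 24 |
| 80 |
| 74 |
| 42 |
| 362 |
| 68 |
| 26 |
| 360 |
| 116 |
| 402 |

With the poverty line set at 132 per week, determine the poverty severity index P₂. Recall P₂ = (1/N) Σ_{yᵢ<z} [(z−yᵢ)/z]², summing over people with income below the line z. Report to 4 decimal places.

0.2253

Incomes under z: 24, 26, 42, 68, 74, 80, 90, 116 (q = 8 of N = 11).
Gap ratios (z−y)/z: (132−24)/132 = 0.8182; (132−26)/132 = 0.8030; (132−42)/132 = 0.6818; (132−68)/132 = 0.4848; (132−74)/132 = 0.4394; (132−80)/132 = 0.3939; (132−90)/132 = 0.3182; (132−116)/132 = 0.1212.
Squared: 0.6694; 0.6449; 0.4649; 0.2351; 0.1931; 0.1552; 0.1012; 0.0147.
Sum = 2.478421; P₂ = 2.478421 / 11 = 0.2253.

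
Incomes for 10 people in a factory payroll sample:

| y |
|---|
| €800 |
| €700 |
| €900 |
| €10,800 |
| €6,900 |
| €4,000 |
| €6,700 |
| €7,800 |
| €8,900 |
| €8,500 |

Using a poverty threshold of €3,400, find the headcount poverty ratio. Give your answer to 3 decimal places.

0.300

3 of the 10 people have income below €3,400.
H = 3/10 = 0.300.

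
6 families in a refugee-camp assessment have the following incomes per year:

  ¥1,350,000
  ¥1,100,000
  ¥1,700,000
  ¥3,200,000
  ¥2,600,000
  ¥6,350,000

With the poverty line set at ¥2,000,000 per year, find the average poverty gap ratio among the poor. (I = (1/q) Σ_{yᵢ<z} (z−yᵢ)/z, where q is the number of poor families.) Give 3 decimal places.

Below z: ¥1,100,000, ¥1,350,000, ¥1,700,000 (q = 3 of N = 6).
Relative gaps: 0.4500, 0.3250, 0.1500; sum = 0.925000.
I averages over the q = 3 poor units only: 0.925000 / 3 = 0.308.

0.308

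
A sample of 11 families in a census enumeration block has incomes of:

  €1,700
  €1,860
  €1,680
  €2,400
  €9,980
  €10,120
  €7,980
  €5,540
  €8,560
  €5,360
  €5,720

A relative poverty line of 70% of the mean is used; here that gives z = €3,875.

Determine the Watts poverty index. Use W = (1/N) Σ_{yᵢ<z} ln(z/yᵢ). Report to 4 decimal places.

Below the line: €1,680, €1,700, €1,860, €2,400 (q = 4 of N = 11).
Log shortfalls: ln(3875/1680) = 0.8358; ln(3875/1700) = 0.8239; ln(3875/1860) = 0.7340; ln(3875/2400) = 0.4791.
W = 2.872715 / 11 = 0.2612.

0.2612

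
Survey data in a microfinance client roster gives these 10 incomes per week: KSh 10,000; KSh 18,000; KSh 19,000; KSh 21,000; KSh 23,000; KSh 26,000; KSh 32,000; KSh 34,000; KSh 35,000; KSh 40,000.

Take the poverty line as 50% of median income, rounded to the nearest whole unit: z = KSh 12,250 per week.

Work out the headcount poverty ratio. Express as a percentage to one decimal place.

1 of the 10 workers have income below KSh 12,250.
H = 1/10 = 10.0%.

10.0%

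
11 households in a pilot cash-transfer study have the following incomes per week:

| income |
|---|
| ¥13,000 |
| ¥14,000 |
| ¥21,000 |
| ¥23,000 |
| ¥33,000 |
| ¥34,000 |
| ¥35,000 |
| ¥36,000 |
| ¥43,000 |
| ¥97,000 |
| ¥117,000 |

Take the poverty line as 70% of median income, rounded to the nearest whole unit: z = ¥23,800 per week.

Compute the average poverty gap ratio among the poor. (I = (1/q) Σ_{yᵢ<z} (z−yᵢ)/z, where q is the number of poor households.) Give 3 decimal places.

Incomes under z: ¥13,000, ¥14,000, ¥21,000, ¥23,000 (q = 4 of N = 11).
Relative gaps: 0.4538, 0.4118, 0.1176, 0.0336; sum = 1.016807.
The income-gap ratio divides by q (the poor only): 1.016807 / 4 = 0.254.

0.254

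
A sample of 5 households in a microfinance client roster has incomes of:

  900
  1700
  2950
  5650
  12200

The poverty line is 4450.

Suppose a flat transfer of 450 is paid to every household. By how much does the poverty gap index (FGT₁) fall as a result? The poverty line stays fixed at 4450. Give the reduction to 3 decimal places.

0.061

Before: below the line — 900, 1700, 2950; poverty gap index (FGT₁) = 0.35056.
After the 450 transfer: below the line — 1350, 2150, 3400; poverty gap index (FGT₁) = 0.28989.
Reduction = 0.35056 − 0.28989 = 0.061.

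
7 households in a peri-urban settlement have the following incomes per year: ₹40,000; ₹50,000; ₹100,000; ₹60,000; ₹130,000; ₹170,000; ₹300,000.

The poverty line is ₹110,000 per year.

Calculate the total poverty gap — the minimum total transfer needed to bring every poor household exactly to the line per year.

Poor units: ₹40,000, ₹50,000, ₹60,000, ₹100,000 (q = 4 of N = 7).
Individual gaps: 110000−40000 = 70000; 110000−50000 = 60000; 110000−60000 = 50000; 110000−100000 = 10000.
Aggregate gap = ₹190,000.

₹190,000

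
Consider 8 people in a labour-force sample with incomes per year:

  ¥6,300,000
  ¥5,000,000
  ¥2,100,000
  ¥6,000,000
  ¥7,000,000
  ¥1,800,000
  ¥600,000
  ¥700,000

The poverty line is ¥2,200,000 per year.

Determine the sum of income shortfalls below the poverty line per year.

Below the line: ¥600,000, ¥700,000, ¥1,800,000, ¥2,100,000 (q = 4 of N = 8).
Individual gaps: 2200000−600000 = 1600000; 2200000−700000 = 1500000; 2200000−1800000 = 400000; 2200000−2100000 = 100000.
Aggregate gap = ¥3,600,000.

¥3,600,000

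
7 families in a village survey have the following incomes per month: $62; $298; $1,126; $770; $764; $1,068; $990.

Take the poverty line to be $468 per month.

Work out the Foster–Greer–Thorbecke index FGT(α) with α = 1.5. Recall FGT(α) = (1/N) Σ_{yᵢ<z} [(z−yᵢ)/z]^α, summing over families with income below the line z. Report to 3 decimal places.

0.147

Poor units: $62, $298 (q = 2 of N = 7).
Relative gaps: (468−62)/468 = 0.8675; (468−298)/468 = 0.3632.
Raised to α = 1.5: 0.80802; 0.21893.
Sum = 1.026946; FGT(1.5) = 1.026946 / 7 = 0.147.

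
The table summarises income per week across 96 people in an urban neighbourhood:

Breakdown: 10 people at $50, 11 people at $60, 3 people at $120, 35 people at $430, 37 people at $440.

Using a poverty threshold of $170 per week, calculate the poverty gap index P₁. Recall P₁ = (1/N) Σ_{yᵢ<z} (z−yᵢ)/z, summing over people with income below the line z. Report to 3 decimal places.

Below z: 10×$50, 11×$60, 3×$120 (q = 24 of N = 96).
Gap ratios (z−y)/z: (170−50)/170 = 0.7059 (×10); (170−60)/170 = 0.6471 (×11); (170−120)/170 = 0.2941 (×3).
Σ = 15.058824. Dividing by the full population N = 96 gives P₁ = 0.157.

0.157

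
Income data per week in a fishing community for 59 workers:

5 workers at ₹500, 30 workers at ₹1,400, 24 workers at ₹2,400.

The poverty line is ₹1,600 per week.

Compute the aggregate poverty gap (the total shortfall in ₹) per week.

₹11,500

Below the line: 5×₹500, 30×₹1,400 (q = 35 of N = 59).
Individual gaps: 5×(1600−500) = 5500; 30×(1600−1400) = 6000.
Aggregate gap = ₹11,500.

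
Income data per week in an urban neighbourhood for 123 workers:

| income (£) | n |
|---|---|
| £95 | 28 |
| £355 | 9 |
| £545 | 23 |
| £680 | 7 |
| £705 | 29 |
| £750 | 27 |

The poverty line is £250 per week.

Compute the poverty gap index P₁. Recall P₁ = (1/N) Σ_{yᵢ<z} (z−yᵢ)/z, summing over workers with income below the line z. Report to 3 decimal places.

0.141

Incomes under z: 28×£95 (q = 28 of N = 123).
Gap ratios (z−y)/z: (250−95)/250 = 0.6200 (×28).
Σ = 17.360000. Dividing by the full population N = 123 gives P₁ = 0.141.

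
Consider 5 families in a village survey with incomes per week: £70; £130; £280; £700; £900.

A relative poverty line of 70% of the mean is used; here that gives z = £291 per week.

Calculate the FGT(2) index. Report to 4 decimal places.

0.1769

Below the line: £70, £130, £280 (q = 3 of N = 5).
Normalized shortfalls: (291−70)/291 = 0.7595; (291−130)/291 = 0.5533; (291−280)/291 = 0.0378.
Squared: 0.5768; 0.3061; 0.0014.
Sum = 0.884295; P₂ = 0.884295 / 5 = 0.1769.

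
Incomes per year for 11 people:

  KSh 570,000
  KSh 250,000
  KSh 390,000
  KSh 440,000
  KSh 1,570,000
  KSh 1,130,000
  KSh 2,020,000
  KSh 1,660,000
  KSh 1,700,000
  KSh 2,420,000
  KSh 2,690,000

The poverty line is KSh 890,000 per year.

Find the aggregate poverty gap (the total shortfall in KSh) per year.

KSh 1,910,000

Poor units: KSh 250,000, KSh 390,000, KSh 440,000, KSh 570,000 (q = 4 of N = 11).
Individual gaps: 890000−250000 = 640000; 890000−390000 = 500000; 890000−440000 = 450000; 890000−570000 = 320000.
Aggregate gap = KSh 1,910,000.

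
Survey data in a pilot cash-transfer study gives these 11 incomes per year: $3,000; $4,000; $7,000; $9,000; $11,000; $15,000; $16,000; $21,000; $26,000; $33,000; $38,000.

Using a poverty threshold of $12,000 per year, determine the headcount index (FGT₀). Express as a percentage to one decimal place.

5 of the 11 individuals have income below $12,000.
H = 5/11 = 45.5%.

45.5%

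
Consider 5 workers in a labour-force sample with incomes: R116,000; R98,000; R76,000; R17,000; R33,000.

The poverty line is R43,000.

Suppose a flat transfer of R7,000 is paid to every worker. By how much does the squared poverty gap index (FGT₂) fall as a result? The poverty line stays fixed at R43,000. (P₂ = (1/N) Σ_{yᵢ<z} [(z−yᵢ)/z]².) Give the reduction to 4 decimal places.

0.0439

Before: below the line — R17,000, R33,000; squared poverty gap index (FGT₂) = 0.083937.
After the R7,000 transfer: below the line — R24,000, R40,000; squared poverty gap index (FGT₂) = 0.040022.
Reduction = 0.083937 − 0.040022 = 0.0439.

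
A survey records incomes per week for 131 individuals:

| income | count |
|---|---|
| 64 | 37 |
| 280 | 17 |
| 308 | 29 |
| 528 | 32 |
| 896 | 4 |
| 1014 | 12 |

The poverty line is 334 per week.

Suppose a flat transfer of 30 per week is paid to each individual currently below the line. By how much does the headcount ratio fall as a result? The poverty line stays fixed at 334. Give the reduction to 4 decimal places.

Before: below the line — 37×64, 17×280, 29×308; headcount ratio = 0.633588.
After the 30 transfer: below the line — 37×94, 17×310; headcount ratio = 0.412214.
Reduction = 0.633588 − 0.412214 = 0.2214.

0.2214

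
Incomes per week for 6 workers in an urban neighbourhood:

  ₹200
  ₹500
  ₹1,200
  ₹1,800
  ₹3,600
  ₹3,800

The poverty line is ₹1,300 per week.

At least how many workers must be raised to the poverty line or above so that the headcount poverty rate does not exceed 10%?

Currently q = 3 of N = 6 are below the line (H = 0.500).
A headcount ratio of at most 10% allows at most ⌊0.10 × 6⌋ = 0 poor workers.
So at least 3 − 0 = 3 must be lifted.

3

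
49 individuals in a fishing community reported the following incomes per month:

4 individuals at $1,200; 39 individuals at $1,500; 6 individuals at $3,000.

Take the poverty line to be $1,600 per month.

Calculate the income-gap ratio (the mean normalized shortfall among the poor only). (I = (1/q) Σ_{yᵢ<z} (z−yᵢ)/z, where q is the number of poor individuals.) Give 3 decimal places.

Below z: 4×$1,200, 39×$1,500 (q = 43 of N = 49).
Shortfall ratios (z−y)/z: 0.2500 (×4), 0.0625 (×39); sum = 3.437500.
I averages over the q = 43 poor units only: 3.437500 / 43 = 0.080.

0.080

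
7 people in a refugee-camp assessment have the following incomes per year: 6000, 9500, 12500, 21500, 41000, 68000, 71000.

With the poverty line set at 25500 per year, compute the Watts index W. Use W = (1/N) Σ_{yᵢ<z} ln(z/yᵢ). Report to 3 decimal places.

0.474

Below the line: 6000, 9500, 12500, 21500 (q = 4 of N = 7).
ln(z/y) terms: ln(25500/6000) = 1.4469; ln(25500/9500) = 0.9874; ln(25500/12500) = 0.7129; ln(25500/21500) = 0.1706.
W = 3.317881 / 7 = 0.474.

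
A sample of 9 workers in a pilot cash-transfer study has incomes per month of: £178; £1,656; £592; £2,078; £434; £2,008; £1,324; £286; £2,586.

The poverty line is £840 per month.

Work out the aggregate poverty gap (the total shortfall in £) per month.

£1,870

Poor units: £178, £286, £434, £592 (q = 4 of N = 9).
Individual gaps: 840−178 = 662; 840−286 = 554; 840−434 = 406; 840−592 = 248.
Aggregate gap = £1,870.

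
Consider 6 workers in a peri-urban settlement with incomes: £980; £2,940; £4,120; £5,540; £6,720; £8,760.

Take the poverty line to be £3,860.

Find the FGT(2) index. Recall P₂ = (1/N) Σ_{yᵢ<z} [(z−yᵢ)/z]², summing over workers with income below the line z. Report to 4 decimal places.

0.1022

Poor units: £980, £2,940 (q = 2 of N = 6).
Normalized shortfalls: (3860−980)/3860 = 0.7461; (3860−2940)/3860 = 0.2383.
Squared: 0.5567; 0.0568.
Sum = 0.613493; P₂ = 0.613493 / 6 = 0.1022.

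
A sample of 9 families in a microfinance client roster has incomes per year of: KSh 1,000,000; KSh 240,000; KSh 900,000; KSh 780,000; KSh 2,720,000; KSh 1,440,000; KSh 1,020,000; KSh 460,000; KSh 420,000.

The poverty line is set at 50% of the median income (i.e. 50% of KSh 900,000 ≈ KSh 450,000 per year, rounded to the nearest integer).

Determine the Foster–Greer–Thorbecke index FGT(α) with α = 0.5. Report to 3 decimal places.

0.105

Below z: KSh 240,000, KSh 420,000 (q = 2 of N = 9).
Shortfall ratios: (450000−240000)/450000 = 0.4667; (450000−420000)/450000 = 0.0667.
Raised to α = 0.5: 0.68313; 0.25820.
Sum = 0.941329; FGT(0.5) = 0.941329 / 9 = 0.105.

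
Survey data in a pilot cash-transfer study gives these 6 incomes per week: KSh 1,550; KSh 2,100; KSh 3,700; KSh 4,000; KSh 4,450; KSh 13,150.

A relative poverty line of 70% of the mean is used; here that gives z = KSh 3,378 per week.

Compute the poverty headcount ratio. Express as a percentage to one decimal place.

33.3%

2 of the 6 respondents have income below KSh 3,378.
H = 2/6 = 33.3%.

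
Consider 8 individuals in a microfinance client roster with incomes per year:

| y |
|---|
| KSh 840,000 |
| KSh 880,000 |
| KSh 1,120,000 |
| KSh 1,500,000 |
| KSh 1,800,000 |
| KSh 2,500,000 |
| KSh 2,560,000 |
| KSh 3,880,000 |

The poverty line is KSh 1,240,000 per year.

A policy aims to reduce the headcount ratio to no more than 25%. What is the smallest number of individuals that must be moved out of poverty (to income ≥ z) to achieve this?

1

3 of the 8 individuals are poor, so H = 3/8 = 0.375.
A headcount ratio of at most 25% allows at most ⌊0.25 × 8⌋ = 2 poor individuals.
So at least 3 − 2 = 1 must be lifted.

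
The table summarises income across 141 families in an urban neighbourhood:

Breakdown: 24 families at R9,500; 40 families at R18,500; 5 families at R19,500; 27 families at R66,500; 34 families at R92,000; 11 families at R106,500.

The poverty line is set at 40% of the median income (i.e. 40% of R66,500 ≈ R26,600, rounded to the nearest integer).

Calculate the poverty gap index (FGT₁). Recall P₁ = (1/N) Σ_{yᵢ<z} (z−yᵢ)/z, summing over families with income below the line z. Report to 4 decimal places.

Poor units: 24×R9,500, 40×R18,500, 5×R19,500 (q = 69 of N = 141).
Relative gaps: (26600−9500)/26600 = 0.6429 (×24); (26600−18500)/26600 = 0.3045 (×40); (26600−19500)/26600 = 0.2669 (×5).
Σ = 28.943609. Dividing by the full population N = 141 gives P₁ = 0.2053.

0.2053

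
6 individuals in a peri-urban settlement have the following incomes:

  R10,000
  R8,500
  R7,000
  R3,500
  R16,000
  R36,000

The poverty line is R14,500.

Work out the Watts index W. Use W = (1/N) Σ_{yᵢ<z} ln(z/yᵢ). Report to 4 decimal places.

0.5092

Poor units: R3,500, R7,000, R8,500, R10,000 (q = 4 of N = 6).
Log gaps: ln(14500/3500) = 1.4214; ln(14500/7000) = 0.7282; ln(14500/8500) = 0.5341; ln(14500/10000) = 0.3716.
W = 3.055270 / 6 = 0.5092.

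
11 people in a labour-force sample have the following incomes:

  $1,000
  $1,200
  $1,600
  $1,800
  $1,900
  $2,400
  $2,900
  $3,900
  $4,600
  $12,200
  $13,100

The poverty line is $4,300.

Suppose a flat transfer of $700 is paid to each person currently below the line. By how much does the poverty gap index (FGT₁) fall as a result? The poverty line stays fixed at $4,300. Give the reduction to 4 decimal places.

0.1121

Before: below the line — $1,000, $1,200, $1,600, $1,800, $1,900, $2,400, $2,900, $3,900; poverty gap index (FGT₁) = 0.374207.
After the $700 transfer: below the line — $1,700, $1,900, $2,300, $2,500, $2,600, $3,100, $3,600; poverty gap index (FGT₁) = 0.262156.
Reduction = 0.374207 − 0.262156 = 0.1121.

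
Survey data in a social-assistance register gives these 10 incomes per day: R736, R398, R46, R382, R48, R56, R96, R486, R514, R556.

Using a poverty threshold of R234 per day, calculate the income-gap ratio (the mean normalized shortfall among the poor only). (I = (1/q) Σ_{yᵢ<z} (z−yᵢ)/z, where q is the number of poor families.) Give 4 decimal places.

0.7372

Incomes under z: R46, R48, R56, R96 (q = 4 of N = 10).
Shortfall ratios (z−y)/z: 0.8034, 0.7949, 0.7607, 0.5897; sum = 2.948718.
The income-gap ratio divides by q (the poor only): 2.948718 / 4 = 0.7372.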